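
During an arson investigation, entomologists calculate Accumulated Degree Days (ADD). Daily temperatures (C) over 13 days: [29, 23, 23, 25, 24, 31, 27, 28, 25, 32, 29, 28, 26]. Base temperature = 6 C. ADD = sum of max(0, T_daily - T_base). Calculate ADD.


Computing ADD day by day:
Day 1: max(0, 29 - 6) = 23
Day 2: max(0, 23 - 6) = 17
Day 3: max(0, 23 - 6) = 17
Day 4: max(0, 25 - 6) = 19
Day 5: max(0, 24 - 6) = 18
Day 6: max(0, 31 - 6) = 25
Day 7: max(0, 27 - 6) = 21
Day 8: max(0, 28 - 6) = 22
Day 9: max(0, 25 - 6) = 19
Day 10: max(0, 32 - 6) = 26
Day 11: max(0, 29 - 6) = 23
Day 12: max(0, 28 - 6) = 22
Day 13: max(0, 26 - 6) = 20
Total ADD = 272

272


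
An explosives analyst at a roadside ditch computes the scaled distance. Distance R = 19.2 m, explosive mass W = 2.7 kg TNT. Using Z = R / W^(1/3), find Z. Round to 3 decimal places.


Scaled distance calculation:
W^(1/3) = 2.7^(1/3) = 1.392477
Z = R / W^(1/3) = 19.2 / 1.392477
Z = 13.788 m/kg^(1/3)

13.788


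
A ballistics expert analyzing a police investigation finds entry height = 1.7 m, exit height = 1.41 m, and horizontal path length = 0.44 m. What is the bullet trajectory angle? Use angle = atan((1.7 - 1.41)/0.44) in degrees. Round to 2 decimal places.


Bullet trajectory angle:
Height difference = 1.7 - 1.41 = 0.29 m
angle = atan(0.29 / 0.44)
angle = atan(0.659091)
angle = 33.39 degrees

33.39


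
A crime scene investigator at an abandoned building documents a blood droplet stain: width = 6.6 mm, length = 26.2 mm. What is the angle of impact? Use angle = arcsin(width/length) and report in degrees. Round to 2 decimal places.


Blood spatter impact angle calculation:
width / length = 6.6 / 26.2 = 0.251908
angle = arcsin(0.251908)
angle = 14.59 degrees

14.59


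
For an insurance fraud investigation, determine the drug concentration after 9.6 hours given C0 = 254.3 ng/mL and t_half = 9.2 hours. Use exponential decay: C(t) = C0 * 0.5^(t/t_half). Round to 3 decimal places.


Drug concentration decay:
Number of half-lives = t / t_half = 9.6 / 9.2 = 1.043478
Decay factor = 0.5^1.043478 = 0.48515646
C(t) = 254.3 * 0.48515646 = 123.375 ng/mL

123.375


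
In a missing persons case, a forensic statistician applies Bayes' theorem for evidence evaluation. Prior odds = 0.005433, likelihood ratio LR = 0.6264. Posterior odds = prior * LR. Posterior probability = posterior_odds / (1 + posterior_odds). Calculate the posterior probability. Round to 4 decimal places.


Bayesian evidence evaluation:
Posterior odds = prior_odds * LR = 0.005433 * 0.6264 = 0.003403231
Posterior probability = posterior_odds / (1 + posterior_odds)
= 0.003403231 / (1 + 0.003403231)
= 0.003403231 / 1.003403231
= 0.0034

0.0034


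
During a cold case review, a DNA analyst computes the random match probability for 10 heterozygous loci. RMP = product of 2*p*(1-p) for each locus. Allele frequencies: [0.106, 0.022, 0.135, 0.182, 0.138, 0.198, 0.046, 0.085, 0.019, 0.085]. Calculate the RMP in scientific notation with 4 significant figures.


Computing RMP for 10 loci:
Locus 1: 2 * 0.106 * 0.894 = 0.189528
Locus 2: 2 * 0.022 * 0.978 = 0.043032
Locus 3: 2 * 0.135 * 0.865 = 0.23355
Locus 4: 2 * 0.182 * 0.818 = 0.297752
Locus 5: 2 * 0.138 * 0.862 = 0.237912
Locus 6: 2 * 0.198 * 0.802 = 0.317592
Locus 7: 2 * 0.046 * 0.954 = 0.087768
Locus 8: 2 * 0.085 * 0.915 = 0.15555
Locus 9: 2 * 0.019 * 0.981 = 0.037278
Locus 10: 2 * 0.085 * 0.915 = 0.15555
RMP = 3.392e-09

3.392e-09


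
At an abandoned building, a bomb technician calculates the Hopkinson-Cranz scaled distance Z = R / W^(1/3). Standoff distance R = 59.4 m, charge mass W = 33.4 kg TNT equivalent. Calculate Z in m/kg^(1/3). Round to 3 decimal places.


Scaled distance calculation:
W^(1/3) = 33.4^(1/3) = 3.220442
Z = R / W^(1/3) = 59.4 / 3.220442
Z = 18.445 m/kg^(1/3)

18.445


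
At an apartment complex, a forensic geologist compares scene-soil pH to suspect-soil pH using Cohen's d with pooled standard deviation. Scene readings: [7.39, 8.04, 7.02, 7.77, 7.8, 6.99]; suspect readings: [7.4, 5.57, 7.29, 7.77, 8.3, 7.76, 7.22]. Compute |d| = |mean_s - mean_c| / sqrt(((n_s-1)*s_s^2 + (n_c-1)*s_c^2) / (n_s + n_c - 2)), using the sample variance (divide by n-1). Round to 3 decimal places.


Pooled-variance Cohen's d for soil pH comparison:
Scene mean = 45.01 / 6 = 7.501667
Suspect mean = 51.31 / 7 = 7.33
Scene sample variance s_s^2 = 0.191417
Suspect sample variance s_c^2 = 0.739267
Pooled variance = ((n_s-1)*s_s^2 + (n_c-1)*s_c^2) / (n_s + n_c - 2) = 0.490244
Pooled SD = sqrt(0.490244) = 0.700174
Mean difference = 0.171667
|d| = |0.171667| / 0.700174 = 0.245

0.245


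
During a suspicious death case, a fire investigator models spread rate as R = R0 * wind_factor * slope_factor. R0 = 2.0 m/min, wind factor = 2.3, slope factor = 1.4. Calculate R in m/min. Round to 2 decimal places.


Fire spread rate calculation:
R = R0 * wind_factor * slope_factor
= 2.0 * 2.3 * 1.4
= 4.6 * 1.4
= 6.44 m/min

6.44


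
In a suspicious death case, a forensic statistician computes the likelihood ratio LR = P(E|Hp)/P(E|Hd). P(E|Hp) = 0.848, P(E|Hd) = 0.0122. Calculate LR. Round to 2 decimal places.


Likelihood ratio calculation:
LR = P(E|Hp) / P(E|Hd)
LR = 0.848 / 0.0122
LR = 69.51

69.51


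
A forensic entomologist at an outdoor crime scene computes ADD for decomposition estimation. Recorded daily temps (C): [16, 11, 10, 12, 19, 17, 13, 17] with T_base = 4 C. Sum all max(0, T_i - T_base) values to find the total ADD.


Computing ADD day by day:
Day 1: max(0, 16 - 4) = 12
Day 2: max(0, 11 - 4) = 7
Day 3: max(0, 10 - 4) = 6
Day 4: max(0, 12 - 4) = 8
Day 5: max(0, 19 - 4) = 15
Day 6: max(0, 17 - 4) = 13
Day 7: max(0, 13 - 4) = 9
Day 8: max(0, 17 - 4) = 13
Total ADD = 83

83


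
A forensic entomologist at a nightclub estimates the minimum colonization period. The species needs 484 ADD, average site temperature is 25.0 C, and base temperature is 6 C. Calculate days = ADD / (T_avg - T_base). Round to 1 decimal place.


Insect development time:
Effective temperature = avg_temp - T_base = 25.0 - 6 = 19.0 C
Days = ADD / effective_temp = 484 / 19.0 = 25.5 days

25.5


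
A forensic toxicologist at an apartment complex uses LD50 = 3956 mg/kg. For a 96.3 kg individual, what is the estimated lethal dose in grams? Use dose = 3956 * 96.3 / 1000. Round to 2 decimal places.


Lethal dose calculation:
Lethal dose = LD50 * body_weight / 1000
= 3956 * 96.3 / 1000
= 380962.8 / 1000
= 380.96 g

380.96


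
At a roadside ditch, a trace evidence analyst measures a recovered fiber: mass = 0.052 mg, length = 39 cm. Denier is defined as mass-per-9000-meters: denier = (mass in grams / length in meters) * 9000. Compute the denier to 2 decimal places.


Denier calculation:
Mass in grams = 0.052 mg / 1000 = 0.000052 g
Length in meters = 39 cm / 100 = 0.39 m
Linear density = mass / length = 0.000052 / 0.39 = 0.00013333 g/m
Denier = (g/m) * 9000 = 0.00013333 * 9000 = 1.20

1.20


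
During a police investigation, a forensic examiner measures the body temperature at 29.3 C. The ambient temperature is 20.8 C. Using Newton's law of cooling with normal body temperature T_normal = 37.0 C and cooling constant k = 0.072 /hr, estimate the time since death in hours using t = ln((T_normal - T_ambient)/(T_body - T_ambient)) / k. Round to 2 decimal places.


Using Newton's law of cooling:
t = ln((T_normal - T_ambient) / (T_body - T_ambient)) / k
T_normal - T_ambient = 16.2
T_body - T_ambient = 8.5
Ratio = 1.905882
ln(ratio) = 0.644945
t = 0.644945 / 0.072 = 8.96 hours

8.96


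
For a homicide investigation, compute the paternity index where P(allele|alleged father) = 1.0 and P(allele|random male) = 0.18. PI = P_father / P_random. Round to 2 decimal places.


Paternity Index calculation:
PI = P(allele|father) / P(allele|random)
PI = 1.0 / 0.18
PI = 5.56

5.56


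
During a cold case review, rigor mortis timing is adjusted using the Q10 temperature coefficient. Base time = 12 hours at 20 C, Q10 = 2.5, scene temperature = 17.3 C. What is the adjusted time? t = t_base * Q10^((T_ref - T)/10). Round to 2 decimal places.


Rigor mortis time adjustment:
Exponent = (T_ref - T_actual) / 10 = (20 - 17.3) / 10 = 0.27
Q10 factor = 2.5^0.27 = 1.28069
t_adjusted = 12 * 1.28069 = 15.37 hours

15.37


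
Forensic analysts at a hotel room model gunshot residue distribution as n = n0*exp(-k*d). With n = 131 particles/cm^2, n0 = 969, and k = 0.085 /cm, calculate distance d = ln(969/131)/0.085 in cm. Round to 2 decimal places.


GSR distance calculation:
n0/n = 969 / 131 = 7.396947
ln(n0/n) = 2.001067
d = 2.001067 / 0.085 = 23.54 cm

23.54


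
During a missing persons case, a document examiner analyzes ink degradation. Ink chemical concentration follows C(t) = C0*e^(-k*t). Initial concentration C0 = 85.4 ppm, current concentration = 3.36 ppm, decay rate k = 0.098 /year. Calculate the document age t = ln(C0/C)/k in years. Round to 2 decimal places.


Document age estimation:
C0/C = 85.4 / 3.36 = 25.416667
ln(C0/C) = 3.235405
t = 3.235405 / 0.098 = 33.01 years

33.01


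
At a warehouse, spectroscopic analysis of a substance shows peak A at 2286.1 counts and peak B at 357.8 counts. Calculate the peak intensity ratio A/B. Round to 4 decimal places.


Spectral peak ratio:
Peak A = 2286.1 counts
Peak B = 357.8 counts
Ratio = 2286.1 / 357.8 = 6.3893

6.3893


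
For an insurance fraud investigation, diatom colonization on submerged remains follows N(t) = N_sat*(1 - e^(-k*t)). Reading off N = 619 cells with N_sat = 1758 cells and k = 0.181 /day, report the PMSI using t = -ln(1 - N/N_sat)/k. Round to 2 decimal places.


PMSI from diatom colonization curve:
N / N_sat = 619 / 1758 = 0.352105
1 - N/N_sat = 0.647895
ln(1 - N/N_sat) = -0.434027
t = -ln(1 - N/N_sat) / k = -(-0.434027) / 0.181 = 2.40 days

2.40


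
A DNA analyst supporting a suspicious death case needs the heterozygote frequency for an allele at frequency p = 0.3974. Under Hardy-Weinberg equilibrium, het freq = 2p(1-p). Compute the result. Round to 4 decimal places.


Hardy-Weinberg heterozygote frequency:
q = 1 - p = 1 - 0.3974 = 0.6026
2pq = 2 * 0.3974 * 0.6026 = 0.4789

0.4789


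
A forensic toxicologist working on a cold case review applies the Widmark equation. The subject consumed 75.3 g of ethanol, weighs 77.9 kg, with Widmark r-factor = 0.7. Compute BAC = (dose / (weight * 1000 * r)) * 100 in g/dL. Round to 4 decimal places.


Applying the Widmark formula:
BAC = (dose_g / (body_wt * 1000 * r)) * 100
Denominator = 77.9 * 1000 * 0.7 = 54530
BAC = (75.3 / 54530) * 100
BAC = 0.1381 g/dL

0.1381


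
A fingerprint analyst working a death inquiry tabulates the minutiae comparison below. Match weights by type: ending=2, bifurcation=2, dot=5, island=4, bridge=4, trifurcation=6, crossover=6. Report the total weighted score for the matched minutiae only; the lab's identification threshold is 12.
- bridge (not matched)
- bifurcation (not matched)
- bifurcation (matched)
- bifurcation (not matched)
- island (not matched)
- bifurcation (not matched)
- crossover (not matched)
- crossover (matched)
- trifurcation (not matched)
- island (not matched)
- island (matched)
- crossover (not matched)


Weighted minutiae match score:
  bridge: not matched, +0
  bifurcation: not matched, +0
  bifurcation: matched, +2 (running total 2)
  bifurcation: not matched, +0
  island: not matched, +0
  bifurcation: not matched, +0
  crossover: not matched, +0
  crossover: matched, +6 (running total 8)
  trifurcation: not matched, +0
  island: not matched, +0
  island: matched, +4 (running total 12)
  crossover: not matched, +0
Total score = 12
Threshold = 12; verdict = identification

12


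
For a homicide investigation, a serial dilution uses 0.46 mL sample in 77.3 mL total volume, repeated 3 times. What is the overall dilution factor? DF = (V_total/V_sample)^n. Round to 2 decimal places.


Dilution factor calculation:
Single dilution = V_total / V_sample = 77.3 / 0.46 ≈ 168.043478
Number of dilutions = 3
Total DF = (77.3 / 0.46)^3 (full precision, rounded at the end) = 4745314.34

4745314.34


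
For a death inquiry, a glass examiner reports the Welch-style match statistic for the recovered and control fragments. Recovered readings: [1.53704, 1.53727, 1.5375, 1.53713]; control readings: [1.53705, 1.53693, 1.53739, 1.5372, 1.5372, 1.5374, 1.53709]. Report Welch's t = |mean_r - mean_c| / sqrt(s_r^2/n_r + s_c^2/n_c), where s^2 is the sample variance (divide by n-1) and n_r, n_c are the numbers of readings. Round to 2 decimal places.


Welch's t-criterion for glass RI comparison:
Recovered mean = sum / n_r = 6.14894 / 4 = 1.537235
Control mean = sum / n_c = 10.76026 / 7 = 1.53718
Recovered sample variance s_r^2 = 4.01667e-08
Control sample variance s_c^2 = 3.01333e-08
Welch SE (unpooled) = sqrt(s_r^2/n_r + s_c^2/n_c) = sqrt(1.00417e-08 + 4.30476e-09) = sqrt(1.43465e-08) = 0.000119777
|mean_r - mean_c| = 5.5e-05
t = 5.5e-05 / 0.000119777 = 0.46

0.46


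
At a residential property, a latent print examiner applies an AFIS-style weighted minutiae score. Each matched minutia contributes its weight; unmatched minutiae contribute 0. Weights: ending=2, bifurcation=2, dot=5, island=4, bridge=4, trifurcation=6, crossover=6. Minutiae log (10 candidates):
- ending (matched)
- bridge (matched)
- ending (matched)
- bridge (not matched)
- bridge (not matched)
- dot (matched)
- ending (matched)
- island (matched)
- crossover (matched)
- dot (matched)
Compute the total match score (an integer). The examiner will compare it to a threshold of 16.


Weighted minutiae match score:
  ending: matched, +2 (running total 2)
  bridge: matched, +4 (running total 6)
  ending: matched, +2 (running total 8)
  bridge: not matched, +0
  bridge: not matched, +0
  dot: matched, +5 (running total 13)
  ending: matched, +2 (running total 15)
  island: matched, +4 (running total 19)
  crossover: matched, +6 (running total 25)
  dot: matched, +5 (running total 30)
Total score = 30
Threshold = 16; verdict = identification

30


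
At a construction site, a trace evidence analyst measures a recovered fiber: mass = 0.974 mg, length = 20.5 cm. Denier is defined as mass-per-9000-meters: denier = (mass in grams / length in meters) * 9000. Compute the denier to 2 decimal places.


Denier calculation:
Mass in grams = 0.974 mg / 1000 = 0.000974 g
Length in meters = 20.5 cm / 100 = 0.205 m
Linear density = mass / length = 0.000974 / 0.205 = 0.00475122 g/m
Denier = (g/m) * 9000 = 0.00475122 * 9000 = 42.76

42.76


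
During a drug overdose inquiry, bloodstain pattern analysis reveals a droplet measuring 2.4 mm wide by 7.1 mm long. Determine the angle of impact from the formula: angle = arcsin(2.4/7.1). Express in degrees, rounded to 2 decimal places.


Blood spatter impact angle calculation:
width / length = 2.4 / 7.1 = 0.338028
angle = arcsin(0.338028)
angle = 19.76 degrees

19.76


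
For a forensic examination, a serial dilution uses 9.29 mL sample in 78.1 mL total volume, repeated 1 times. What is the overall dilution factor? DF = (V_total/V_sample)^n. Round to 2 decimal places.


Dilution factor calculation:
Single dilution = V_total / V_sample = 78.1 / 9.29 ≈ 8.406889
Number of dilutions = 1
Total DF = (78.1 / 9.29)^1 (full precision, rounded at the end) = 8.41

8.41


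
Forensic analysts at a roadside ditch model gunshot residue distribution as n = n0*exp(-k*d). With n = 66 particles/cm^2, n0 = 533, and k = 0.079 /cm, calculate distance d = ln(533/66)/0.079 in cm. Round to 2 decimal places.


GSR distance calculation:
n0/n = 533 / 66 = 8.075758
ln(n0/n) = 2.088867
d = 2.088867 / 0.079 = 26.44 cm

26.44


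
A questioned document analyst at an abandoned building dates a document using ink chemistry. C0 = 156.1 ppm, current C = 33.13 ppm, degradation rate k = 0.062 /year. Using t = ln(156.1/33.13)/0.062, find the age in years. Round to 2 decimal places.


Document age estimation:
C0/C = 156.1 / 33.13 = 4.711742
ln(C0/C) = 1.550058
t = 1.550058 / 0.062 = 25.00 years

25.00


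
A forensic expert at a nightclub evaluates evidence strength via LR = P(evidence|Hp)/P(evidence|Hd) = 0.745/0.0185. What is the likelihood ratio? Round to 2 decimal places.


Likelihood ratio calculation:
LR = P(E|Hp) / P(E|Hd)
LR = 0.745 / 0.0185
LR = 40.27

40.27


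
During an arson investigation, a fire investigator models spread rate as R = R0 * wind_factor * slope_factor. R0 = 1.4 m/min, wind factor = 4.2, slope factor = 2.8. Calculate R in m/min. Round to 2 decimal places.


Fire spread rate calculation:
R = R0 * wind_factor * slope_factor
= 1.4 * 4.2 * 2.8
= 5.88 * 2.8
= 16.46 m/min

16.46


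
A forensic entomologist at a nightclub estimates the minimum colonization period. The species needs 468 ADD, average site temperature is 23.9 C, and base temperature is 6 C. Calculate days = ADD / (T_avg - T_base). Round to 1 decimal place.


Insect development time:
Effective temperature = avg_temp - T_base = 23.9 - 6 = 17.9 C
Days = ADD / effective_temp = 468 / 17.9 = 26.1 days

26.1


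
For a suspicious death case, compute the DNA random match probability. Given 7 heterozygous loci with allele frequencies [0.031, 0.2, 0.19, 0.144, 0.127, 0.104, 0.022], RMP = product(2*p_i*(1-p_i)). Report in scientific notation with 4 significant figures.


Computing RMP for 7 loci:
Locus 1: 2 * 0.031 * 0.969 = 0.060078
Locus 2: 2 * 0.2 * 0.8 = 0.32
Locus 3: 2 * 0.19 * 0.81 = 0.3078
Locus 4: 2 * 0.144 * 0.856 = 0.246528
Locus 5: 2 * 0.127 * 0.873 = 0.221742
Locus 6: 2 * 0.104 * 0.896 = 0.186368
Locus 7: 2 * 0.022 * 0.978 = 0.043032
RMP = 2.594e-06

2.594e-06


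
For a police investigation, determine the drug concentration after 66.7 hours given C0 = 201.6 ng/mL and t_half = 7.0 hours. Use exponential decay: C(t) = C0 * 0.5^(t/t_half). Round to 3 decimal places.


Drug concentration decay:
Number of half-lives = t / t_half = 66.7 / 7.0 = 9.528571
Decay factor = 0.5^9.528571 = 0.00135399
C(t) = 201.6 * 0.00135399 = 0.273 ng/mL

0.273


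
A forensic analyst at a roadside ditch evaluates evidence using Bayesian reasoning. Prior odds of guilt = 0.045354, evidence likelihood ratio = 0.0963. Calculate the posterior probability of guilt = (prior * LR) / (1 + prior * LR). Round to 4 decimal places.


Bayesian evidence evaluation:
Posterior odds = prior_odds * LR = 0.045354 * 0.0963 = 0.00436759
Posterior probability = posterior_odds / (1 + posterior_odds)
= 0.00436759 / (1 + 0.00436759)
= 0.00436759 / 1.00436759
= 0.0043

0.0043


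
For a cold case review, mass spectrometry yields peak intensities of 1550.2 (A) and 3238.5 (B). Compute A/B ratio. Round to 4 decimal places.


Spectral peak ratio:
Peak A = 1550.2 counts
Peak B = 3238.5 counts
Ratio = 1550.2 / 3238.5 = 0.4787

0.4787


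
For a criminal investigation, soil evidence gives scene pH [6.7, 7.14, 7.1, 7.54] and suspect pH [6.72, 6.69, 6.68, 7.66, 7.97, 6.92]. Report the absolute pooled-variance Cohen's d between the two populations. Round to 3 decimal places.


Pooled-variance Cohen's d for soil pH comparison:
Scene mean = 28.48 / 4 = 7.12
Suspect mean = 42.64 / 6 = 7.106667
Scene sample variance s_s^2 = 0.117867
Suspect sample variance s_c^2 = 0.318307
Pooled variance = ((n_s-1)*s_s^2 + (n_c-1)*s_c^2) / (n_s + n_c - 2) = 0.243142
Pooled SD = sqrt(0.243142) = 0.493094
Mean difference = 0.013333
|d| = |0.013333| / 0.493094 = 0.027

0.027


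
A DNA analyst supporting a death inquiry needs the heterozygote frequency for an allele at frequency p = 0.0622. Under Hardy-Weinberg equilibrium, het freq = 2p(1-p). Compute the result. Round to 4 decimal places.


Hardy-Weinberg heterozygote frequency:
q = 1 - p = 1 - 0.0622 = 0.9378
2pq = 2 * 0.0622 * 0.9378 = 0.1167

0.1167


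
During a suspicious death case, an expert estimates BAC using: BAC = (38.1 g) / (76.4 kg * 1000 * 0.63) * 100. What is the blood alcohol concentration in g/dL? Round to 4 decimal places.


Applying the Widmark formula:
BAC = (dose_g / (body_wt * 1000 * r)) * 100
Denominator = 76.4 * 1000 * 0.63 = 48132
BAC = (38.1 / 48132) * 100
BAC = 0.0792 g/dL

0.0792


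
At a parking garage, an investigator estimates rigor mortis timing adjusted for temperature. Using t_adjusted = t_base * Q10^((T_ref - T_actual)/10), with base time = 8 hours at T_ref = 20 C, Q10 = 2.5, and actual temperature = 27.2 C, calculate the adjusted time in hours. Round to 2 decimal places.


Rigor mortis time adjustment:
Exponent = (T_ref - T_actual) / 10 = (20 - 27.2) / 10 = -0.72
Q10 factor = 2.5^-0.72 = 0.51699
t_adjusted = 8 * 0.51699 = 4.14 hours

4.14


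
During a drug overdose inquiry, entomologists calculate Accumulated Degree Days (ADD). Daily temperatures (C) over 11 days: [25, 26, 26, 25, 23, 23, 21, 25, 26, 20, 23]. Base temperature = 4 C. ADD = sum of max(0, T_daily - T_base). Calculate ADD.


Computing ADD day by day:
Day 1: max(0, 25 - 4) = 21
Day 2: max(0, 26 - 4) = 22
Day 3: max(0, 26 - 4) = 22
Day 4: max(0, 25 - 4) = 21
Day 5: max(0, 23 - 4) = 19
Day 6: max(0, 23 - 4) = 19
Day 7: max(0, 21 - 4) = 17
Day 8: max(0, 25 - 4) = 21
Day 9: max(0, 26 - 4) = 22
Day 10: max(0, 20 - 4) = 16
Day 11: max(0, 23 - 4) = 19
Total ADD = 219

219


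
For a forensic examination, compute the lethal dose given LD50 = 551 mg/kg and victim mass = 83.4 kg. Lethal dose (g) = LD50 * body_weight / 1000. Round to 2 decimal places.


Lethal dose calculation:
Lethal dose = LD50 * body_weight / 1000
= 551 * 83.4 / 1000
= 45953.4 / 1000
= 45.95 g

45.95


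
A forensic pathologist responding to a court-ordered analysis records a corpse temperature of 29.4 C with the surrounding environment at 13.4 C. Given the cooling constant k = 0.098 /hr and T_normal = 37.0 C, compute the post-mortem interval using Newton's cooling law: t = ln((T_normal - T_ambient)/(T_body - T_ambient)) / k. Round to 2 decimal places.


Using Newton's law of cooling:
t = ln((T_normal - T_ambient) / (T_body - T_ambient)) / k
T_normal - T_ambient = 23.6
T_body - T_ambient = 16.0
Ratio = 1.475
ln(ratio) = 0.388658
t = 0.388658 / 0.098 = 3.97 hours

3.97


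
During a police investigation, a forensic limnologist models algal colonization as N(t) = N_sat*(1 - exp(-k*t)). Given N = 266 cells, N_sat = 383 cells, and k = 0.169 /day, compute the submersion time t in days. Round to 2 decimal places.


PMSI from diatom colonization curve:
N / N_sat = 266 / 383 = 0.694517
1 - N/N_sat = 0.305483
ln(1 - N/N_sat) = -1.185861
t = -ln(1 - N/N_sat) / k = -(-1.185861) / 0.169 = 7.02 days

7.02


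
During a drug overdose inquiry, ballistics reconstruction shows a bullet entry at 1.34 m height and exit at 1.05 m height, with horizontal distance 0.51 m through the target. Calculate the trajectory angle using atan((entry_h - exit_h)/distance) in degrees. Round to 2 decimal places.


Bullet trajectory angle:
Height difference = 1.34 - 1.05 = 0.29 m
angle = atan(0.29 / 0.51)
angle = atan(0.568627)
angle = 29.62 degrees

29.62


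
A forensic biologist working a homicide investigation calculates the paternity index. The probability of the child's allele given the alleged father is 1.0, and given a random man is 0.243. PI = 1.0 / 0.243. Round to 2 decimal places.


Paternity Index calculation:
PI = P(allele|father) / P(allele|random)
PI = 1.0 / 0.243
PI = 4.12

4.12


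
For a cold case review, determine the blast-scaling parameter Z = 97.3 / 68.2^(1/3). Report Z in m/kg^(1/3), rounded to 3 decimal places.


Scaled distance calculation:
W^(1/3) = 68.2^(1/3) = 4.085653
Z = R / W^(1/3) = 97.3 / 4.085653
Z = 23.815 m/kg^(1/3)

23.815


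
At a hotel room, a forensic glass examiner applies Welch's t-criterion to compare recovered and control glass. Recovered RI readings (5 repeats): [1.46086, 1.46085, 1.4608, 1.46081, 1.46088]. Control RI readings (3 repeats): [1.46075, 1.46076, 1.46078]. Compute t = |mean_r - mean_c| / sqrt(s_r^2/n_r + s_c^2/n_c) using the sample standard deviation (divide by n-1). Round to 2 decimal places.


Welch's t-criterion for glass RI comparison:
Recovered mean = sum / n_r = 7.3042 / 5 = 1.46084
Control mean = sum / n_c = 4.38229 / 3 = 1.4607633
Recovered sample variance s_r^2 = 1.15e-09
Control sample variance s_c^2 = 2.33333e-10
Welch SE (unpooled) = sqrt(s_r^2/n_r + s_c^2/n_c) = sqrt(2.3e-10 + 7.77778e-11) = sqrt(3.07778e-10) = 1.75436e-05
|mean_r - mean_c| = 7.66667e-05
t = 7.66667e-05 / 1.75436e-05 = 4.37

4.37


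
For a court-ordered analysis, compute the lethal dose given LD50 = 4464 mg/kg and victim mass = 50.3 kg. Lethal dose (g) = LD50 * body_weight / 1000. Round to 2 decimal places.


Lethal dose calculation:
Lethal dose = LD50 * body_weight / 1000
= 4464 * 50.3 / 1000
= 224539.2 / 1000
= 224.54 g

224.54


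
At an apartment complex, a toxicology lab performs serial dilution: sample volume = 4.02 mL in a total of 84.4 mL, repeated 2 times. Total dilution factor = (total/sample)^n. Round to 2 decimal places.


Dilution factor calculation:
Single dilution = V_total / V_sample = 84.4 / 4.02 ≈ 20.995025
Number of dilutions = 2
Total DF = (84.4 / 4.02)^2 (full precision, rounded at the end) = 440.79

440.79


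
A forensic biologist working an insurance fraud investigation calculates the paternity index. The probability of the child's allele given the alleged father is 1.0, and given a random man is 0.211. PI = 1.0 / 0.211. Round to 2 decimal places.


Paternity Index calculation:
PI = P(allele|father) / P(allele|random)
PI = 1.0 / 0.211
PI = 4.74

4.74


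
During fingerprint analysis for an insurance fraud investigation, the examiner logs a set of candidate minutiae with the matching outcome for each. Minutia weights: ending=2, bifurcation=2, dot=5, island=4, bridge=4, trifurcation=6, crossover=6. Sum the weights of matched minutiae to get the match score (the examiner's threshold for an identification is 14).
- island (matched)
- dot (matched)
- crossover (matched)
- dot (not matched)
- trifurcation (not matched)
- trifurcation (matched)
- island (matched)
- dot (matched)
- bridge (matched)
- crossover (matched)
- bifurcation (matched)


Weighted minutiae match score:
  island: matched, +4 (running total 4)
  dot: matched, +5 (running total 9)
  crossover: matched, +6 (running total 15)
  dot: not matched, +0
  trifurcation: not matched, +0
  trifurcation: matched, +6 (running total 21)
  island: matched, +4 (running total 25)
  dot: matched, +5 (running total 30)
  bridge: matched, +4 (running total 34)
  crossover: matched, +6 (running total 40)
  bifurcation: matched, +2 (running total 42)
Total score = 42
Threshold = 14; verdict = identification

42


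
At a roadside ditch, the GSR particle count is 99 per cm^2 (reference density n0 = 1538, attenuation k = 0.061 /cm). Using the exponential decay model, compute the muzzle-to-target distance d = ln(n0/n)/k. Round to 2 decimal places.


GSR distance calculation:
n0/n = 1538 / 99 = 15.535354
ln(n0/n) = 2.743118
d = 2.743118 / 0.061 = 44.97 cm

44.97


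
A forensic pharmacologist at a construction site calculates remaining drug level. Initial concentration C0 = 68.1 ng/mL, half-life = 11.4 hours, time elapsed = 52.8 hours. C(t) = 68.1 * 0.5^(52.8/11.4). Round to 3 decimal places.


Drug concentration decay:
Number of half-lives = t / t_half = 52.8 / 11.4 = 4.631579
Decay factor = 0.5^4.631579 = 0.04034185
C(t) = 68.1 * 0.04034185 = 2.747 ng/mL

2.747


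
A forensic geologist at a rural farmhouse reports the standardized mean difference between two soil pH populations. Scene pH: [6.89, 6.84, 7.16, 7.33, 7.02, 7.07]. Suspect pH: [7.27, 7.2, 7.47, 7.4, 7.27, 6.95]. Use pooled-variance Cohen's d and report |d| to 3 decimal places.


Pooled-variance Cohen's d for soil pH comparison:
Scene mean = 42.31 / 6 = 7.051667
Suspect mean = 43.56 / 6 = 7.26
Scene sample variance s_s^2 = 0.032297
Suspect sample variance s_c^2 = 0.03272
Pooled variance = ((n_s-1)*s_s^2 + (n_c-1)*s_c^2) / (n_s + n_c - 2) = 0.032508
Pooled SD = sqrt(0.032508) = 0.1803
Mean difference = -0.208333
|d| = |-0.208333| / 0.1803 = 1.155

1.155


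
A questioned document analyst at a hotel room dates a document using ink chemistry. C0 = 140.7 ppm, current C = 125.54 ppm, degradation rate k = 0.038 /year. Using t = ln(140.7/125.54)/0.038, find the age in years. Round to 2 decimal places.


Document age estimation:
C0/C = 140.7 / 125.54 = 1.120758
ln(C0/C) = 0.114005
t = 0.114005 / 0.038 = 3.00 years

3.00


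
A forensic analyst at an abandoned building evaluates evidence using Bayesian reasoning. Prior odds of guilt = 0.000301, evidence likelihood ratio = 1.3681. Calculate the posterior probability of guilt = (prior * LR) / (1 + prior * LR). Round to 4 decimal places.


Bayesian evidence evaluation:
Posterior odds = prior_odds * LR = 0.000301 * 1.3681 = 0.0004117981
Posterior probability = posterior_odds / (1 + posterior_odds)
= 0.0004117981 / (1 + 0.0004117981)
= 0.0004117981 / 1.0004117981
= 0.0004

0.0004


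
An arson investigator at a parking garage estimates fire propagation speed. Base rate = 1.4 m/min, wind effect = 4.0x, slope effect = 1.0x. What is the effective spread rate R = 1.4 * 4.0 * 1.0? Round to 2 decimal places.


Fire spread rate calculation:
R = R0 * wind_factor * slope_factor
= 1.4 * 4.0 * 1.0
= 5.6 * 1.0
= 5.60 m/min

5.60


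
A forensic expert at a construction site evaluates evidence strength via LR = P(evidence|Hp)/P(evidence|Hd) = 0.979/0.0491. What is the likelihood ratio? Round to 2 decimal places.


Likelihood ratio calculation:
LR = P(E|Hp) / P(E|Hd)
LR = 0.979 / 0.0491
LR = 19.94

19.94


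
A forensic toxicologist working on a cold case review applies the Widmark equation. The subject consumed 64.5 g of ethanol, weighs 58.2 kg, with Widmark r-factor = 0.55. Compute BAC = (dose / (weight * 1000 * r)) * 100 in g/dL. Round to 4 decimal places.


Applying the Widmark formula:
BAC = (dose_g / (body_wt * 1000 * r)) * 100
Denominator = 58.2 * 1000 * 0.55 = 32010
BAC = (64.5 / 32010) * 100
BAC = 0.2015 g/dL

0.2015


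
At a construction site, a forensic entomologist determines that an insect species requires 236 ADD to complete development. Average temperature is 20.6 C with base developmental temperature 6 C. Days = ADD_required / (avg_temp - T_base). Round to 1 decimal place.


Insect development time:
Effective temperature = avg_temp - T_base = 20.6 - 6 = 14.6 C
Days = ADD / effective_temp = 236 / 14.6 = 16.2 days

16.2


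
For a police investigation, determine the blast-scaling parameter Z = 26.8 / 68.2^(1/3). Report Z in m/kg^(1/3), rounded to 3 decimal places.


Scaled distance calculation:
W^(1/3) = 68.2^(1/3) = 4.085653
Z = R / W^(1/3) = 26.8 / 4.085653
Z = 6.560 m/kg^(1/3)

6.560


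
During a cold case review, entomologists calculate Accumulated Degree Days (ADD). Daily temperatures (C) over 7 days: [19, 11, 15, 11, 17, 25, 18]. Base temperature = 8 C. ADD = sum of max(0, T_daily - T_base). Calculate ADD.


Computing ADD day by day:
Day 1: max(0, 19 - 8) = 11
Day 2: max(0, 11 - 8) = 3
Day 3: max(0, 15 - 8) = 7
Day 4: max(0, 11 - 8) = 3
Day 5: max(0, 17 - 8) = 9
Day 6: max(0, 25 - 8) = 17
Day 7: max(0, 18 - 8) = 10
Total ADD = 60

60


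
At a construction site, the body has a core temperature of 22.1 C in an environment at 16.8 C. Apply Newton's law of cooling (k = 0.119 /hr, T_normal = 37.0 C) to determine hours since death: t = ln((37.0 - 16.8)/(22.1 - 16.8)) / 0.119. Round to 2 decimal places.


Using Newton's law of cooling:
t = ln((T_normal - T_ambient) / (T_body - T_ambient)) / k
T_normal - T_ambient = 20.2
T_body - T_ambient = 5.3
Ratio = 3.811321
ln(ratio) = 1.337976
t = 1.337976 / 0.119 = 11.24 hours

11.24


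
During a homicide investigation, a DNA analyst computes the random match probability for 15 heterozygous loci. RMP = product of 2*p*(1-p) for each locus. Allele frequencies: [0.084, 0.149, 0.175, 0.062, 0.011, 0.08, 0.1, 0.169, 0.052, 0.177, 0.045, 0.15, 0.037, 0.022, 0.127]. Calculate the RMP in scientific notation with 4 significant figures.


Computing RMP for 15 loci:
Locus 1: 2 * 0.084 * 0.916 = 0.153888
Locus 2: 2 * 0.149 * 0.851 = 0.253598
Locus 3: 2 * 0.175 * 0.825 = 0.28875
Locus 4: 2 * 0.062 * 0.938 = 0.116312
Locus 5: 2 * 0.011 * 0.989 = 0.021758
Locus 6: 2 * 0.08 * 0.92 = 0.1472
Locus 7: 2 * 0.1 * 0.9 = 0.18
Locus 8: 2 * 0.169 * 0.831 = 0.280878
Locus 9: 2 * 0.052 * 0.948 = 0.098592
Locus 10: 2 * 0.177 * 0.823 = 0.291342
Locus 11: 2 * 0.045 * 0.955 = 0.08595
Locus 12: 2 * 0.15 * 0.85 = 0.255
Locus 13: 2 * 0.037 * 0.963 = 0.071262
Locus 14: 2 * 0.022 * 0.978 = 0.043032
Locus 15: 2 * 0.127 * 0.873 = 0.221742
RMP = 9.085e-14

9.085e-14


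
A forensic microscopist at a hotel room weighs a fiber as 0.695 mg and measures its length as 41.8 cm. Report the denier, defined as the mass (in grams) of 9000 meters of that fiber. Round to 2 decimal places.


Denier calculation:
Mass in grams = 0.695 mg / 1000 = 0.000695 g
Length in meters = 41.8 cm / 100 = 0.418 m
Linear density = mass / length = 0.000695 / 0.418 = 0.00166268 g/m
Denier = (g/m) * 9000 = 0.00166268 * 9000 = 14.96

14.96


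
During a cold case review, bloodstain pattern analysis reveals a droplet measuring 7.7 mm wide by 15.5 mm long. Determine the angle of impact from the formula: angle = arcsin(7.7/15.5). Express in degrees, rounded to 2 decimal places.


Blood spatter impact angle calculation:
width / length = 7.7 / 15.5 = 0.496774
angle = arcsin(0.496774)
angle = 29.79 degrees

29.79


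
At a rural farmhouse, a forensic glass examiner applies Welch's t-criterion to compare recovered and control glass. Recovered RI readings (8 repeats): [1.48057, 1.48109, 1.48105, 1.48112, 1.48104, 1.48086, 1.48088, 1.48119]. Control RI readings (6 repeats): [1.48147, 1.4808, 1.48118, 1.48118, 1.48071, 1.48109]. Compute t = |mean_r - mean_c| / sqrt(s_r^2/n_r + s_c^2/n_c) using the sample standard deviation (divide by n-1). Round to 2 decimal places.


Welch's t-criterion for glass RI comparison:
Recovered mean = sum / n_r = 11.8478 / 8 = 1.480975
Control mean = sum / n_c = 8.88643 / 6 = 1.4810717
Recovered sample variance s_r^2 = 3.95143e-08
Control sample variance s_c^2 = 7.74167e-08
Welch SE (unpooled) = sqrt(s_r^2/n_r + s_c^2/n_c) = sqrt(4.93929e-09 + 1.29028e-08) = sqrt(1.78421e-08) = 0.000133574
|mean_r - mean_c| = 9.66667e-05
t = 9.66667e-05 / 0.000133574 = 0.72

0.72


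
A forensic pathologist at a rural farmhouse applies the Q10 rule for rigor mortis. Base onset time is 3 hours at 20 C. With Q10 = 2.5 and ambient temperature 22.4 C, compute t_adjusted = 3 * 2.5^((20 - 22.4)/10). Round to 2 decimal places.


Rigor mortis time adjustment:
Exponent = (T_ref - T_actual) / 10 = (20 - 22.4) / 10 = -0.24
Q10 factor = 2.5^-0.24 = 0.80259
t_adjusted = 3 * 0.80259 = 2.41 hours

2.41


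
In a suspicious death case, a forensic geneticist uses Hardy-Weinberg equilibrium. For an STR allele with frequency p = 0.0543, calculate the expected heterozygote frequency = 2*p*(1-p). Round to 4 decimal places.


Hardy-Weinberg heterozygote frequency:
q = 1 - p = 1 - 0.0543 = 0.9457
2pq = 2 * 0.0543 * 0.9457 = 0.1027

0.1027


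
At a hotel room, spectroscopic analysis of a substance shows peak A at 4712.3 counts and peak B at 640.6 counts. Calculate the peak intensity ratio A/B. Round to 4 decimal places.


Spectral peak ratio:
Peak A = 4712.3 counts
Peak B = 640.6 counts
Ratio = 4712.3 / 640.6 = 7.3561

7.3561


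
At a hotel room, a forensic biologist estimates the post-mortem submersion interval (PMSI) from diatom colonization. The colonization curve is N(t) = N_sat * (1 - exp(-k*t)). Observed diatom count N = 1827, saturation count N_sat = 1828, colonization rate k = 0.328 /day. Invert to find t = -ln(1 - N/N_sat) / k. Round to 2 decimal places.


PMSI from diatom colonization curve:
N / N_sat = 1827 / 1828 = 0.999453
1 - N/N_sat = 0.000547
ln(1 - N/N_sat) = -7.511062
t = -ln(1 - N/N_sat) / k = -(-7.511062) / 0.328 = 22.90 days

22.90


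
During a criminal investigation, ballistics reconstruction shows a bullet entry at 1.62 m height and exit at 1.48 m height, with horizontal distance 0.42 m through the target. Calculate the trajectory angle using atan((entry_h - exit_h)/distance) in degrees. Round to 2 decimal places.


Bullet trajectory angle:
Height difference = 1.62 - 1.48 = 0.14 m
angle = atan(0.14 / 0.42)
angle = atan(0.333333)
angle = 18.43 degrees

18.43


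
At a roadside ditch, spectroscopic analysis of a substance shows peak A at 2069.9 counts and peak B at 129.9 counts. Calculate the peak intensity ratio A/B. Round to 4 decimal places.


Spectral peak ratio:
Peak A = 2069.9 counts
Peak B = 129.9 counts
Ratio = 2069.9 / 129.9 = 15.9346

15.9346


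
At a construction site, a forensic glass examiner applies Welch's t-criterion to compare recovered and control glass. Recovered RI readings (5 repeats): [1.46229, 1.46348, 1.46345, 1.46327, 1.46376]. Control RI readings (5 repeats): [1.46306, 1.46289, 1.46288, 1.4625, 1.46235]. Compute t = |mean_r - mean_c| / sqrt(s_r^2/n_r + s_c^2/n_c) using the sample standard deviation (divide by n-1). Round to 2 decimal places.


Welch's t-criterion for glass RI comparison:
Recovered mean = sum / n_r = 7.31625 / 5 = 1.46325
Control mean = sum / n_c = 7.31368 / 5 = 1.462736
Recovered sample variance s_r^2 = 3.1875e-07
Control sample variance s_c^2 = 8.853e-08
Welch SE (unpooled) = sqrt(s_r^2/n_r + s_c^2/n_c) = sqrt(6.375e-08 + 1.7706e-08) = sqrt(8.1456e-08) = 0.000285405
|mean_r - mean_c| = 0.000514
t = 0.000514 / 0.000285405 = 1.80

1.80


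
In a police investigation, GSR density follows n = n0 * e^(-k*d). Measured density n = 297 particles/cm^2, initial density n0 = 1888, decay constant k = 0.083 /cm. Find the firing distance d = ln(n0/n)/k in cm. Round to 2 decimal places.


GSR distance calculation:
n0/n = 1888 / 297 = 6.356902
ln(n0/n) = 1.849541
d = 1.849541 / 0.083 = 22.28 cm

22.28


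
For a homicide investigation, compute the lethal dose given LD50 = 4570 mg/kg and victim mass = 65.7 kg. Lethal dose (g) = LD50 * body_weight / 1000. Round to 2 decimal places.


Lethal dose calculation:
Lethal dose = LD50 * body_weight / 1000
= 4570 * 65.7 / 1000
= 300249 / 1000
= 300.25 g

300.25


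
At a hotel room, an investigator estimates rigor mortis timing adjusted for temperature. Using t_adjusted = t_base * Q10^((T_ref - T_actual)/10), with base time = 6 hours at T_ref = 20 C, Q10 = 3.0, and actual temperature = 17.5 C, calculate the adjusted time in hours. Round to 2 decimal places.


Rigor mortis time adjustment:
Exponent = (T_ref - T_actual) / 10 = (20 - 17.5) / 10 = 0.25
Q10 factor = 3.0^0.25 = 1.31607
t_adjusted = 6 * 1.31607 = 7.90 hours

7.90


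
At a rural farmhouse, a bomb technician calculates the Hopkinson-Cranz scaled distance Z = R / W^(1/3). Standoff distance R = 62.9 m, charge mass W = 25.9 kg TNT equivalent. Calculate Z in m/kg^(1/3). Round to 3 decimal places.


Scaled distance calculation:
W^(1/3) = 25.9^(1/3) = 2.958693
Z = R / W^(1/3) = 62.9 / 2.958693
Z = 21.259 m/kg^(1/3)

21.259


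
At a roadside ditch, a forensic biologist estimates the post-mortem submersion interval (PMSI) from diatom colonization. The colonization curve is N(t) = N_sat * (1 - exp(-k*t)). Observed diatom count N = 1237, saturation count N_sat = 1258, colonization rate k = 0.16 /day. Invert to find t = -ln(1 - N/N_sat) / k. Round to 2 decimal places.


PMSI from diatom colonization curve:
N / N_sat = 1237 / 1258 = 0.983307
1 - N/N_sat = 0.016693
ln(1 - N/N_sat) = -4.092766
t = -ln(1 - N/N_sat) / k = -(-4.092766) / 0.16 = 25.58 days

25.58


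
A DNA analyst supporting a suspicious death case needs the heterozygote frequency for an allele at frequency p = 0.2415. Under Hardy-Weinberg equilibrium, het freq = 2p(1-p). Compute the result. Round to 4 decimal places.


Hardy-Weinberg heterozygote frequency:
q = 1 - p = 1 - 0.2415 = 0.7585
2pq = 2 * 0.2415 * 0.7585 = 0.3664

0.3664


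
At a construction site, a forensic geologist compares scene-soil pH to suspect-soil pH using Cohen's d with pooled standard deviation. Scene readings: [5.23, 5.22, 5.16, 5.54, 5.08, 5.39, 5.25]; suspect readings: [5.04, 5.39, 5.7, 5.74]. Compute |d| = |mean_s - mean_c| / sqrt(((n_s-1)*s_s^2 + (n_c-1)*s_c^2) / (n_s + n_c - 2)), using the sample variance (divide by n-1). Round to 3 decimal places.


Pooled-variance Cohen's d for soil pH comparison:
Scene mean = 36.87 / 7 = 5.267143
Suspect mean = 21.87 / 4 = 5.4675
Scene sample variance s_s^2 = 0.023324
Suspect sample variance s_c^2 = 0.105692
Pooled variance = ((n_s-1)*s_s^2 + (n_c-1)*s_c^2) / (n_s + n_c - 2) = 0.05078
Pooled SD = sqrt(0.05078) = 0.225344
Mean difference = -0.200357
|d| = |-0.200357| / 0.225344 = 0.889

0.889
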